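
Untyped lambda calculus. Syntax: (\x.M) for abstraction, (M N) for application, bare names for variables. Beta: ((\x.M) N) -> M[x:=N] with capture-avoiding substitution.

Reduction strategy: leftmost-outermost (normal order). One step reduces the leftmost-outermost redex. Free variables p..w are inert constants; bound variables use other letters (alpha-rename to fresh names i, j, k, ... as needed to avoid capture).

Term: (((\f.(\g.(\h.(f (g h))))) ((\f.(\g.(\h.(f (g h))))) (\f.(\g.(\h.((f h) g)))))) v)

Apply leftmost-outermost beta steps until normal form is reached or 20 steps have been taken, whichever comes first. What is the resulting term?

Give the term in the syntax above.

Answer: (\h.(\i.(\g.(\j.((((v h) i) j) g)))))

Derivation:
Step 0: (((\f.(\g.(\h.(f (g h))))) ((\f.(\g.(\h.(f (g h))))) (\f.(\g.(\h.((f h) g)))))) v)
Step 1: ((\g.(\h.(((\f.(\g.(\h.(f (g h))))) (\f.(\g.(\h.((f h) g))))) (g h)))) v)
Step 2: (\h.(((\f.(\g.(\h.(f (g h))))) (\f.(\g.(\h.((f h) g))))) (v h)))
Step 3: (\h.((\g.(\h.((\f.(\g.(\h.((f h) g)))) (g h)))) (v h)))
Step 4: (\h.(\i.((\f.(\g.(\h.((f h) g)))) ((v h) i))))
Step 5: (\h.(\i.(\g.(\j.((((v h) i) j) g)))))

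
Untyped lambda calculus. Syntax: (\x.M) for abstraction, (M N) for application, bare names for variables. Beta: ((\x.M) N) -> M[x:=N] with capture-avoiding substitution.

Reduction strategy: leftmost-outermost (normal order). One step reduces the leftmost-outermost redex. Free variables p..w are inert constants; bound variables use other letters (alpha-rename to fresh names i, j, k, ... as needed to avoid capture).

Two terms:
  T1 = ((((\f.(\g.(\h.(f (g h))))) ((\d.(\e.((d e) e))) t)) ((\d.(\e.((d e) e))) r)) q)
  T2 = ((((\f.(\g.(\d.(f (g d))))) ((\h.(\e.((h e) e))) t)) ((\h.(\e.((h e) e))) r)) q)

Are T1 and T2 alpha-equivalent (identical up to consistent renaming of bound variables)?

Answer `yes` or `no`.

Answer: yes

Derivation:
Term 1: ((((\f.(\g.(\h.(f (g h))))) ((\d.(\e.((d e) e))) t)) ((\d.(\e.((d e) e))) r)) q)
Term 2: ((((\f.(\g.(\d.(f (g d))))) ((\h.(\e.((h e) e))) t)) ((\h.(\e.((h e) e))) r)) q)
Alpha-equivalence: compare structure up to binder renaming.
Result: True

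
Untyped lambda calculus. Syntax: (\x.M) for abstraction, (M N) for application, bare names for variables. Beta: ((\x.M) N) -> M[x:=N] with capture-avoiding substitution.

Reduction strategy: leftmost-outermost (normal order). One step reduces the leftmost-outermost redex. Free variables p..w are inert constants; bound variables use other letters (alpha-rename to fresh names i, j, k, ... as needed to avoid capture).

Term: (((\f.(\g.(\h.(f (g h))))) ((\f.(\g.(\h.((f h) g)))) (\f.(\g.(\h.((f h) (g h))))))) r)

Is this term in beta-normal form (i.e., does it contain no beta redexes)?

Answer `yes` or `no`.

Term: (((\f.(\g.(\h.(f (g h))))) ((\f.(\g.(\h.((f h) g)))) (\f.(\g.(\h.((f h) (g h))))))) r)
Found 2 beta redex(es).

Answer: no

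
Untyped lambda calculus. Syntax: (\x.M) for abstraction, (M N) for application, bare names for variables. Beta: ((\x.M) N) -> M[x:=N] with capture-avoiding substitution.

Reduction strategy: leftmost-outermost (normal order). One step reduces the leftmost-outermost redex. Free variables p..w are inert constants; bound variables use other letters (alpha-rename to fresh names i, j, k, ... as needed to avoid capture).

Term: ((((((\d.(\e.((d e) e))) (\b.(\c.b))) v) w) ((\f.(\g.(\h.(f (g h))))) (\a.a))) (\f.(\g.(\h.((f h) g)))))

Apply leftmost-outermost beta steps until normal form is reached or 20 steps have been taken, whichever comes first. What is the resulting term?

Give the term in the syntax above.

Answer: (((v w) (\g.(\h.(g h)))) (\f.(\g.(\h.((f h) g)))))

Derivation:
Step 0: ((((((\d.(\e.((d e) e))) (\b.(\c.b))) v) w) ((\f.(\g.(\h.(f (g h))))) (\a.a))) (\f.(\g.(\h.((f h) g)))))
Step 1: (((((\e.(((\b.(\c.b)) e) e)) v) w) ((\f.(\g.(\h.(f (g h))))) (\a.a))) (\f.(\g.(\h.((f h) g)))))
Step 2: ((((((\b.(\c.b)) v) v) w) ((\f.(\g.(\h.(f (g h))))) (\a.a))) (\f.(\g.(\h.((f h) g)))))
Step 3: (((((\c.v) v) w) ((\f.(\g.(\h.(f (g h))))) (\a.a))) (\f.(\g.(\h.((f h) g)))))
Step 4: (((v w) ((\f.(\g.(\h.(f (g h))))) (\a.a))) (\f.(\g.(\h.((f h) g)))))
Step 5: (((v w) (\g.(\h.((\a.a) (g h))))) (\f.(\g.(\h.((f h) g)))))
Step 6: (((v w) (\g.(\h.(g h)))) (\f.(\g.(\h.((f h) g)))))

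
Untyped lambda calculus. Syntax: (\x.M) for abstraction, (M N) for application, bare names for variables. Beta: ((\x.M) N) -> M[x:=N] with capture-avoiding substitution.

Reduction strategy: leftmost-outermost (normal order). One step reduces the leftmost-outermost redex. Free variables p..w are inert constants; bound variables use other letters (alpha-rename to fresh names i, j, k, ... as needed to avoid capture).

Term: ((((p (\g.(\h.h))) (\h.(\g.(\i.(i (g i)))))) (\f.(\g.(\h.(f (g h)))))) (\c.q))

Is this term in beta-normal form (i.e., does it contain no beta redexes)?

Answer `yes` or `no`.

Answer: yes

Derivation:
Term: ((((p (\g.(\h.h))) (\h.(\g.(\i.(i (g i)))))) (\f.(\g.(\h.(f (g h)))))) (\c.q))
No beta redexes found.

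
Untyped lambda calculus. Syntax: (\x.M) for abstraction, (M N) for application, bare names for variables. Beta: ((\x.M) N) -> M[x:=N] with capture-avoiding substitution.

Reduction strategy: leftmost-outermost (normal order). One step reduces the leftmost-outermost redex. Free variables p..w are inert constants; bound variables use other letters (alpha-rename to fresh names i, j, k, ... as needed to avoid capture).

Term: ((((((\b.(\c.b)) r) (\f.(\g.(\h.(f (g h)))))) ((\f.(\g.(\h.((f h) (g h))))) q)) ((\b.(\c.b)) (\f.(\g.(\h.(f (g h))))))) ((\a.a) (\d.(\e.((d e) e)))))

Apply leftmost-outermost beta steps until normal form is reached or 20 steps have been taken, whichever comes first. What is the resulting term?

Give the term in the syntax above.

Step 0: ((((((\b.(\c.b)) r) (\f.(\g.(\h.(f (g h)))))) ((\f.(\g.(\h.((f h) (g h))))) q)) ((\b.(\c.b)) (\f.(\g.(\h.(f (g h))))))) ((\a.a) (\d.(\e.((d e) e)))))
Step 1: (((((\c.r) (\f.(\g.(\h.(f (g h)))))) ((\f.(\g.(\h.((f h) (g h))))) q)) ((\b.(\c.b)) (\f.(\g.(\h.(f (g h))))))) ((\a.a) (\d.(\e.((d e) e)))))
Step 2: (((r ((\f.(\g.(\h.((f h) (g h))))) q)) ((\b.(\c.b)) (\f.(\g.(\h.(f (g h))))))) ((\a.a) (\d.(\e.((d e) e)))))
Step 3: (((r (\g.(\h.((q h) (g h))))) ((\b.(\c.b)) (\f.(\g.(\h.(f (g h))))))) ((\a.a) (\d.(\e.((d e) e)))))
Step 4: (((r (\g.(\h.((q h) (g h))))) (\c.(\f.(\g.(\h.(f (g h))))))) ((\a.a) (\d.(\e.((d e) e)))))
Step 5: (((r (\g.(\h.((q h) (g h))))) (\c.(\f.(\g.(\h.(f (g h))))))) (\d.(\e.((d e) e))))

Answer: (((r (\g.(\h.((q h) (g h))))) (\c.(\f.(\g.(\h.(f (g h))))))) (\d.(\e.((d e) e))))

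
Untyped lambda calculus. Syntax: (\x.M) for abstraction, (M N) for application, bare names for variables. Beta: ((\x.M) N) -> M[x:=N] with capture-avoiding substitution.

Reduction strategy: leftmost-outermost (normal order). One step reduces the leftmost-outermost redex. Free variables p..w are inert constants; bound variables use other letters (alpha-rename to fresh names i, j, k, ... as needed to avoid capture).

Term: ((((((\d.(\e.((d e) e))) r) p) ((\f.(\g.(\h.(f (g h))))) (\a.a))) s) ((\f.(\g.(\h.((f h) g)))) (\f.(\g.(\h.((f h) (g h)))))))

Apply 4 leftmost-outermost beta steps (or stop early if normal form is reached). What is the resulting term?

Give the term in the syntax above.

Answer: (((((r p) p) (\g.(\h.(g h)))) s) ((\f.(\g.(\h.((f h) g)))) (\f.(\g.(\h.((f h) (g h)))))))

Derivation:
Step 0: ((((((\d.(\e.((d e) e))) r) p) ((\f.(\g.(\h.(f (g h))))) (\a.a))) s) ((\f.(\g.(\h.((f h) g)))) (\f.(\g.(\h.((f h) (g h)))))))
Step 1: (((((\e.((r e) e)) p) ((\f.(\g.(\h.(f (g h))))) (\a.a))) s) ((\f.(\g.(\h.((f h) g)))) (\f.(\g.(\h.((f h) (g h)))))))
Step 2: (((((r p) p) ((\f.(\g.(\h.(f (g h))))) (\a.a))) s) ((\f.(\g.(\h.((f h) g)))) (\f.(\g.(\h.((f h) (g h)))))))
Step 3: (((((r p) p) (\g.(\h.((\a.a) (g h))))) s) ((\f.(\g.(\h.((f h) g)))) (\f.(\g.(\h.((f h) (g h)))))))
Step 4: (((((r p) p) (\g.(\h.(g h)))) s) ((\f.(\g.(\h.((f h) g)))) (\f.(\g.(\h.((f h) (g h)))))))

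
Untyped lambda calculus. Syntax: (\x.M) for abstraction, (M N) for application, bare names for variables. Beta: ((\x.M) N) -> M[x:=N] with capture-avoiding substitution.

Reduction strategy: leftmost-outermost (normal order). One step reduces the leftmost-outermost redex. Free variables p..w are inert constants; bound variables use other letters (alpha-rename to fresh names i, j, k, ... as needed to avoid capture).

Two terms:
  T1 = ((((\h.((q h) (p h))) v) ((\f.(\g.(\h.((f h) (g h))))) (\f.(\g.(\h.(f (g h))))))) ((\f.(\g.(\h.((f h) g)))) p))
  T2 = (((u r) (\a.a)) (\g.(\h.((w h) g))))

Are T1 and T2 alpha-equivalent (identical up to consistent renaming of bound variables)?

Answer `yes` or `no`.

Answer: no

Derivation:
Term 1: ((((\h.((q h) (p h))) v) ((\f.(\g.(\h.((f h) (g h))))) (\f.(\g.(\h.(f (g h))))))) ((\f.(\g.(\h.((f h) g)))) p))
Term 2: (((u r) (\a.a)) (\g.(\h.((w h) g))))
Alpha-equivalence: compare structure up to binder renaming.
Result: False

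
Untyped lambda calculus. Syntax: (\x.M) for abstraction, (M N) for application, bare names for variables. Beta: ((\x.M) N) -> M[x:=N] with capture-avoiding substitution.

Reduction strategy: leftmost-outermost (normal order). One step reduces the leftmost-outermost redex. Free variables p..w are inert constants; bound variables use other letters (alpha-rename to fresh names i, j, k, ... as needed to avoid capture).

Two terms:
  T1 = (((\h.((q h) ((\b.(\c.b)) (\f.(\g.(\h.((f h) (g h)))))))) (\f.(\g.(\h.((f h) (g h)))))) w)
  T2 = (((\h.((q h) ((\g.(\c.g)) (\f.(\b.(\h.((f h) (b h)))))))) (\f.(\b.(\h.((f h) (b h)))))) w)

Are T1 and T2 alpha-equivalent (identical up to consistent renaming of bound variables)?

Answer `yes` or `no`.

Term 1: (((\h.((q h) ((\b.(\c.b)) (\f.(\g.(\h.((f h) (g h)))))))) (\f.(\g.(\h.((f h) (g h)))))) w)
Term 2: (((\h.((q h) ((\g.(\c.g)) (\f.(\b.(\h.((f h) (b h)))))))) (\f.(\b.(\h.((f h) (b h)))))) w)
Alpha-equivalence: compare structure up to binder renaming.
Result: True

Answer: yes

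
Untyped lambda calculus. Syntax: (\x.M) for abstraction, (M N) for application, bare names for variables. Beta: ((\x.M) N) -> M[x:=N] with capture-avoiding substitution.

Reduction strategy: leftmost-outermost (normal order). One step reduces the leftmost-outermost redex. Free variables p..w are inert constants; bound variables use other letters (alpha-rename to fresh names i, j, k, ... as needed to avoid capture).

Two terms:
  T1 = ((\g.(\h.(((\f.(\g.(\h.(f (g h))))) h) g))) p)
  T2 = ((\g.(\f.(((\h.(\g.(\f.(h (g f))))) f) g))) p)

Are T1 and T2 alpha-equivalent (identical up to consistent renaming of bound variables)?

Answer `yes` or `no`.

Term 1: ((\g.(\h.(((\f.(\g.(\h.(f (g h))))) h) g))) p)
Term 2: ((\g.(\f.(((\h.(\g.(\f.(h (g f))))) f) g))) p)
Alpha-equivalence: compare structure up to binder renaming.
Result: True

Answer: yes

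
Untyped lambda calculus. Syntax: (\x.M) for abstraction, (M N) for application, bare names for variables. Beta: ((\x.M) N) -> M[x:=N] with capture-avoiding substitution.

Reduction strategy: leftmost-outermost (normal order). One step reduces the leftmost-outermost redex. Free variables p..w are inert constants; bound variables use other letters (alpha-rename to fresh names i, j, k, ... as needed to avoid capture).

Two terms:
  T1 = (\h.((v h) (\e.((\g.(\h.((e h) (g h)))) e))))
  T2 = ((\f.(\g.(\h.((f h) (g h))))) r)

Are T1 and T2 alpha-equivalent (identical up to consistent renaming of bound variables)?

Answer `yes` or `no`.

Term 1: (\h.((v h) (\e.((\g.(\h.((e h) (g h)))) e))))
Term 2: ((\f.(\g.(\h.((f h) (g h))))) r)
Alpha-equivalence: compare structure up to binder renaming.
Result: False

Answer: no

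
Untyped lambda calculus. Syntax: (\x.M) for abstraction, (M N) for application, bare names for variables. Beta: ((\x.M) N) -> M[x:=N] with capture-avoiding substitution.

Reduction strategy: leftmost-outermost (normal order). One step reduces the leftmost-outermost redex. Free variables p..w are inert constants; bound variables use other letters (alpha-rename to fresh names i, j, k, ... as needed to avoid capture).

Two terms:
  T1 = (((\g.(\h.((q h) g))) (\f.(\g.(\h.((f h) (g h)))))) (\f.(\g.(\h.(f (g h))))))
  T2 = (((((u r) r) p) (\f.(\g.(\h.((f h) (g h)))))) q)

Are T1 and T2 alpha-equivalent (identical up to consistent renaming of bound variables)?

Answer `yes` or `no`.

Term 1: (((\g.(\h.((q h) g))) (\f.(\g.(\h.((f h) (g h)))))) (\f.(\g.(\h.(f (g h))))))
Term 2: (((((u r) r) p) (\f.(\g.(\h.((f h) (g h)))))) q)
Alpha-equivalence: compare structure up to binder renaming.
Result: False

Answer: no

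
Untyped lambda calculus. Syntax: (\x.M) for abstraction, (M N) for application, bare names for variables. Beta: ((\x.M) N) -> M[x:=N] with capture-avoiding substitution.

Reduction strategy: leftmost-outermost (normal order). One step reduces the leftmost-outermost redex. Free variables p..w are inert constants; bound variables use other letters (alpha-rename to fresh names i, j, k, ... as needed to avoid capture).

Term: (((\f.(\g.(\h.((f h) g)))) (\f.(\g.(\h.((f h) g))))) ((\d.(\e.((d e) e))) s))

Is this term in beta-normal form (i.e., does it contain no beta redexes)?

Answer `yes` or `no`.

Term: (((\f.(\g.(\h.((f h) g)))) (\f.(\g.(\h.((f h) g))))) ((\d.(\e.((d e) e))) s))
Found 2 beta redex(es).

Answer: no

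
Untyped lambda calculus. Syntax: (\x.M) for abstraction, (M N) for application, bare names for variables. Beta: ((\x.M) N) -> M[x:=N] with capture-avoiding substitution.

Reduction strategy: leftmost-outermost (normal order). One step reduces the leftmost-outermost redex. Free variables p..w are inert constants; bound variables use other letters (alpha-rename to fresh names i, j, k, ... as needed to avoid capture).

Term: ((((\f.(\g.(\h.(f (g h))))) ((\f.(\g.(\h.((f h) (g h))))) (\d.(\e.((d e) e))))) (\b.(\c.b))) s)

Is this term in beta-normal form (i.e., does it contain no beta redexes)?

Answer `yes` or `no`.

Answer: no

Derivation:
Term: ((((\f.(\g.(\h.(f (g h))))) ((\f.(\g.(\h.((f h) (g h))))) (\d.(\e.((d e) e))))) (\b.(\c.b))) s)
Found 2 beta redex(es).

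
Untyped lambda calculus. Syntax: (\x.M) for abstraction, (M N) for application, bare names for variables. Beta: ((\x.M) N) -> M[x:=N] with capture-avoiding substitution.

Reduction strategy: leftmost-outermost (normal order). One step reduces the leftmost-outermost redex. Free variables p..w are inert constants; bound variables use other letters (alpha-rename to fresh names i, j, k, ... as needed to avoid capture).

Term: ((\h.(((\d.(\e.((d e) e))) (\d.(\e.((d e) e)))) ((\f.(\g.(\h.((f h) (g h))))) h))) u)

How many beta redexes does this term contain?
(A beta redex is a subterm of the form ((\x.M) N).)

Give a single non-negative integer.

Term: ((\h.(((\d.(\e.((d e) e))) (\d.(\e.((d e) e)))) ((\f.(\g.(\h.((f h) (g h))))) h))) u)
  Redex: ((\h.(((\d.(\e.((d e) e))) (\d.(\e.((d e) e)))) ((\f.(\g.(\h.((f h) (g h))))) h))) u)
  Redex: ((\d.(\e.((d e) e))) (\d.(\e.((d e) e))))
  Redex: ((\f.(\g.(\h.((f h) (g h))))) h)
Total redexes: 3

Answer: 3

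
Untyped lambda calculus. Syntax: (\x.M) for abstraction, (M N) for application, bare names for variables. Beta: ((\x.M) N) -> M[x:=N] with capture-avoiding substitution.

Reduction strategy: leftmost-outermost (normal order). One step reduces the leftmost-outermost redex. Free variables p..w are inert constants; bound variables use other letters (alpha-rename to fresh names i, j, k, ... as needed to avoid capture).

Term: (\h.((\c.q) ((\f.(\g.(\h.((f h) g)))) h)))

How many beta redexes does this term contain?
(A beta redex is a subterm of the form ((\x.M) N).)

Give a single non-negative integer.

Term: (\h.((\c.q) ((\f.(\g.(\h.((f h) g)))) h)))
  Redex: ((\c.q) ((\f.(\g.(\h.((f h) g)))) h))
  Redex: ((\f.(\g.(\h.((f h) g)))) h)
Total redexes: 2

Answer: 2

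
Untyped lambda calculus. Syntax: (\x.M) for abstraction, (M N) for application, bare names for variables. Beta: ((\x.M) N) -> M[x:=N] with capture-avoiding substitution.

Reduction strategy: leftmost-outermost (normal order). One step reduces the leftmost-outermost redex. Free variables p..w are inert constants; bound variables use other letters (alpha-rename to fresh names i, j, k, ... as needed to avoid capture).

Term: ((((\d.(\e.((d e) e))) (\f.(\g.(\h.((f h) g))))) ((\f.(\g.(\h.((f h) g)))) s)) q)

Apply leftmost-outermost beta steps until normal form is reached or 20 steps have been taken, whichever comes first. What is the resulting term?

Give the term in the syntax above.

Answer: ((s (\g.(\h.((s h) g)))) q)

Derivation:
Step 0: ((((\d.(\e.((d e) e))) (\f.(\g.(\h.((f h) g))))) ((\f.(\g.(\h.((f h) g)))) s)) q)
Step 1: (((\e.(((\f.(\g.(\h.((f h) g)))) e) e)) ((\f.(\g.(\h.((f h) g)))) s)) q)
Step 2: ((((\f.(\g.(\h.((f h) g)))) ((\f.(\g.(\h.((f h) g)))) s)) ((\f.(\g.(\h.((f h) g)))) s)) q)
Step 3: (((\g.(\h.((((\f.(\g.(\h.((f h) g)))) s) h) g))) ((\f.(\g.(\h.((f h) g)))) s)) q)
Step 4: ((\h.((((\f.(\g.(\h.((f h) g)))) s) h) ((\f.(\g.(\h.((f h) g)))) s))) q)
Step 5: ((((\f.(\g.(\h.((f h) g)))) s) q) ((\f.(\g.(\h.((f h) g)))) s))
Step 6: (((\g.(\h.((s h) g))) q) ((\f.(\g.(\h.((f h) g)))) s))
Step 7: ((\h.((s h) q)) ((\f.(\g.(\h.((f h) g)))) s))
Step 8: ((s ((\f.(\g.(\h.((f h) g)))) s)) q)
Step 9: ((s (\g.(\h.((s h) g)))) q)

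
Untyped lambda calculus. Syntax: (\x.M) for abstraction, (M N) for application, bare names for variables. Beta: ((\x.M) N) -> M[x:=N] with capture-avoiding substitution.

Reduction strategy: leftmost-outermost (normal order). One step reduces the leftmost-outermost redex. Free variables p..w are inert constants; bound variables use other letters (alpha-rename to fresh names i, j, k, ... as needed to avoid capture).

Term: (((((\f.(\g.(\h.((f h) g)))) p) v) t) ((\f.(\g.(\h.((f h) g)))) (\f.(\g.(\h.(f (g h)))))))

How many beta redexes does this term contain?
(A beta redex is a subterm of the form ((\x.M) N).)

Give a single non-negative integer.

Answer: 2

Derivation:
Term: (((((\f.(\g.(\h.((f h) g)))) p) v) t) ((\f.(\g.(\h.((f h) g)))) (\f.(\g.(\h.(f (g h)))))))
  Redex: ((\f.(\g.(\h.((f h) g)))) p)
  Redex: ((\f.(\g.(\h.((f h) g)))) (\f.(\g.(\h.(f (g h))))))
Total redexes: 2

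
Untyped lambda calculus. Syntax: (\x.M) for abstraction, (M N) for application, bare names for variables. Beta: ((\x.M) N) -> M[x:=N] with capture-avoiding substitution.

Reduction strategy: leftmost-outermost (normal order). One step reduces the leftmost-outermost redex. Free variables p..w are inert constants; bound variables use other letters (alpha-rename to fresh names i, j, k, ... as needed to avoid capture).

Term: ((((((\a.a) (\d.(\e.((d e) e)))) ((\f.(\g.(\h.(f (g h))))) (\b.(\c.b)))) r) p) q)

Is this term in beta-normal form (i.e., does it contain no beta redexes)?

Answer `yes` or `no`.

Term: ((((((\a.a) (\d.(\e.((d e) e)))) ((\f.(\g.(\h.(f (g h))))) (\b.(\c.b)))) r) p) q)
Found 2 beta redex(es).

Answer: no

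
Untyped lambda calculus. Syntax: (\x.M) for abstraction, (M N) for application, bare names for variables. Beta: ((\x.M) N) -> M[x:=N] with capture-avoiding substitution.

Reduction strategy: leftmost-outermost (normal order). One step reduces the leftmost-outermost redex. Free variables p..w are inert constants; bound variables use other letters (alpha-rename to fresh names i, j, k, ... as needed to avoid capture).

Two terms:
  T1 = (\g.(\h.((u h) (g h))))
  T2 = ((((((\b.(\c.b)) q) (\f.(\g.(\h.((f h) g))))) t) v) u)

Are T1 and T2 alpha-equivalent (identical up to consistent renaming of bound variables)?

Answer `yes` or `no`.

Term 1: (\g.(\h.((u h) (g h))))
Term 2: ((((((\b.(\c.b)) q) (\f.(\g.(\h.((f h) g))))) t) v) u)
Alpha-equivalence: compare structure up to binder renaming.
Result: False

Answer: no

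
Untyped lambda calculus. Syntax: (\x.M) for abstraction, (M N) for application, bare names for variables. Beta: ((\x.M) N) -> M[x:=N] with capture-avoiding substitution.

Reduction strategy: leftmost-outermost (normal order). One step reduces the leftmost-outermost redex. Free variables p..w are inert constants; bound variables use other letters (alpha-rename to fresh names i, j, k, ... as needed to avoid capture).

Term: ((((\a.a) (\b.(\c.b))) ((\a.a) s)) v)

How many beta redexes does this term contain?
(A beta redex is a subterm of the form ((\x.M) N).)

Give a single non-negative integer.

Answer: 2

Derivation:
Term: ((((\a.a) (\b.(\c.b))) ((\a.a) s)) v)
  Redex: ((\a.a) (\b.(\c.b)))
  Redex: ((\a.a) s)
Total redexes: 2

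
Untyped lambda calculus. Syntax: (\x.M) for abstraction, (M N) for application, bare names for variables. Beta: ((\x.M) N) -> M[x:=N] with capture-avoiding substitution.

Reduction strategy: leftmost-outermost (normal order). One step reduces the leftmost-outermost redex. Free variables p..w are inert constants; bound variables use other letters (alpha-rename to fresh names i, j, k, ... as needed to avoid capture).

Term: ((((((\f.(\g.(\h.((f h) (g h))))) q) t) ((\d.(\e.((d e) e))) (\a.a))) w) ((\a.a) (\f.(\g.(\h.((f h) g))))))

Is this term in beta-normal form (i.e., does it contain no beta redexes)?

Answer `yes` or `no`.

Answer: no

Derivation:
Term: ((((((\f.(\g.(\h.((f h) (g h))))) q) t) ((\d.(\e.((d e) e))) (\a.a))) w) ((\a.a) (\f.(\g.(\h.((f h) g))))))
Found 3 beta redex(es).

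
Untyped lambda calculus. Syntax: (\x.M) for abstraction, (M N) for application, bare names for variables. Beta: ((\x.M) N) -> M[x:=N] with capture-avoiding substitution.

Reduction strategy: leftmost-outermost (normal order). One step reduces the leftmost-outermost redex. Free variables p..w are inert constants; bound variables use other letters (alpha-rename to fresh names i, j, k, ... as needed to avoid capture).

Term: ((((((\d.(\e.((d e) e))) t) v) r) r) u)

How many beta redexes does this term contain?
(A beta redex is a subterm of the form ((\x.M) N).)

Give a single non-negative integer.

Term: ((((((\d.(\e.((d e) e))) t) v) r) r) u)
  Redex: ((\d.(\e.((d e) e))) t)
Total redexes: 1

Answer: 1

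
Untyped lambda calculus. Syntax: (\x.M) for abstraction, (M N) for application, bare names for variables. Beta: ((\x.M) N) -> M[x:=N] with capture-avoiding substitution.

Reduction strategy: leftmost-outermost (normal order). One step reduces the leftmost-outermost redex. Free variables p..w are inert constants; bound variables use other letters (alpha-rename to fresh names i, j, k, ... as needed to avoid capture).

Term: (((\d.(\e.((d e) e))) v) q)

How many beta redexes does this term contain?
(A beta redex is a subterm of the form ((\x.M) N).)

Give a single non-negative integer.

Answer: 1

Derivation:
Term: (((\d.(\e.((d e) e))) v) q)
  Redex: ((\d.(\e.((d e) e))) v)
Total redexes: 1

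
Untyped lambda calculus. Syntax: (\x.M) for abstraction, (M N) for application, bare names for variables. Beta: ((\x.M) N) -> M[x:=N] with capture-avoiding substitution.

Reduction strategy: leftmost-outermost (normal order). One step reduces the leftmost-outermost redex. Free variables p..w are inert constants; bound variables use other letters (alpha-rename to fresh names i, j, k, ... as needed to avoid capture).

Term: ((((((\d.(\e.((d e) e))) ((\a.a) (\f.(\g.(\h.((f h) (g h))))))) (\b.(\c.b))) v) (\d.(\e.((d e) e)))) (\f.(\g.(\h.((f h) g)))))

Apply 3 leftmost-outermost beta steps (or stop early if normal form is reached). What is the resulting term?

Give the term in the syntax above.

Step 0: ((((((\d.(\e.((d e) e))) ((\a.a) (\f.(\g.(\h.((f h) (g h))))))) (\b.(\c.b))) v) (\d.(\e.((d e) e)))) (\f.(\g.(\h.((f h) g)))))
Step 1: (((((\e.((((\a.a) (\f.(\g.(\h.((f h) (g h)))))) e) e)) (\b.(\c.b))) v) (\d.(\e.((d e) e)))) (\f.(\g.(\h.((f h) g)))))
Step 2: (((((((\a.a) (\f.(\g.(\h.((f h) (g h)))))) (\b.(\c.b))) (\b.(\c.b))) v) (\d.(\e.((d e) e)))) (\f.(\g.(\h.((f h) g)))))
Step 3: ((((((\f.(\g.(\h.((f h) (g h))))) (\b.(\c.b))) (\b.(\c.b))) v) (\d.(\e.((d e) e)))) (\f.(\g.(\h.((f h) g)))))

Answer: ((((((\f.(\g.(\h.((f h) (g h))))) (\b.(\c.b))) (\b.(\c.b))) v) (\d.(\e.((d e) e)))) (\f.(\g.(\h.((f h) g)))))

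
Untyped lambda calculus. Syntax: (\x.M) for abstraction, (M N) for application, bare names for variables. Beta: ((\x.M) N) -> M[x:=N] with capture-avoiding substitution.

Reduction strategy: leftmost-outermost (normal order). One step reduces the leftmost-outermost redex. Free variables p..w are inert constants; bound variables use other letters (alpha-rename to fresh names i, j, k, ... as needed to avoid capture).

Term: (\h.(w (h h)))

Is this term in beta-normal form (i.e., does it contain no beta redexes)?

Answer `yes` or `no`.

Term: (\h.(w (h h)))
No beta redexes found.

Answer: yes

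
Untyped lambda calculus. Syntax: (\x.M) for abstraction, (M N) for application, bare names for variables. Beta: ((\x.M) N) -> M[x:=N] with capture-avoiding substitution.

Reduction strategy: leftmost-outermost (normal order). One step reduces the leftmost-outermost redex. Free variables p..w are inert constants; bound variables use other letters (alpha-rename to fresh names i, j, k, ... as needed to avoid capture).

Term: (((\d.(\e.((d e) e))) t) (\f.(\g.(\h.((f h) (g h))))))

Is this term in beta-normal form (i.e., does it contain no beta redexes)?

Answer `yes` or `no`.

Answer: no

Derivation:
Term: (((\d.(\e.((d e) e))) t) (\f.(\g.(\h.((f h) (g h))))))
Found 1 beta redex(es).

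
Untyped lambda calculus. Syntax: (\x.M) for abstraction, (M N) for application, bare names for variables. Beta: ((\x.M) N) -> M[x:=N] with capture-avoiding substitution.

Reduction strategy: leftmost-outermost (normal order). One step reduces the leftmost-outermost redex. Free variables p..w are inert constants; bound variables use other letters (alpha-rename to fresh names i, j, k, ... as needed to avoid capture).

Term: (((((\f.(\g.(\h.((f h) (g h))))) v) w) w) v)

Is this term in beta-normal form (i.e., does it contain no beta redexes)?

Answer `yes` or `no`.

Answer: no

Derivation:
Term: (((((\f.(\g.(\h.((f h) (g h))))) v) w) w) v)
Found 1 beta redex(es).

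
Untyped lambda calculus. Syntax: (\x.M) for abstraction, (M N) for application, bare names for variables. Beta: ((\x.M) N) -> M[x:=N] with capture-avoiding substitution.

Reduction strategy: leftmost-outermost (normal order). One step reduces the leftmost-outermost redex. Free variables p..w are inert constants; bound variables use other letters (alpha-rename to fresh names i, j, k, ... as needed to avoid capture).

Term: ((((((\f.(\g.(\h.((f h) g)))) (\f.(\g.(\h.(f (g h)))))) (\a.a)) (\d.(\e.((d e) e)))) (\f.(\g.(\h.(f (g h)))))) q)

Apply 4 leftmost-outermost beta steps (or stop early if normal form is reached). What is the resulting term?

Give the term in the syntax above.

Answer: ((((\g.(\h.((\d.(\e.((d e) e))) (g h)))) (\a.a)) (\f.(\g.(\h.(f (g h)))))) q)

Derivation:
Step 0: ((((((\f.(\g.(\h.((f h) g)))) (\f.(\g.(\h.(f (g h)))))) (\a.a)) (\d.(\e.((d e) e)))) (\f.(\g.(\h.(f (g h)))))) q)
Step 1: (((((\g.(\h.(((\f.(\g.(\h.(f (g h))))) h) g))) (\a.a)) (\d.(\e.((d e) e)))) (\f.(\g.(\h.(f (g h)))))) q)
Step 2: ((((\h.(((\f.(\g.(\h.(f (g h))))) h) (\a.a))) (\d.(\e.((d e) e)))) (\f.(\g.(\h.(f (g h)))))) q)
Step 3: (((((\f.(\g.(\h.(f (g h))))) (\d.(\e.((d e) e)))) (\a.a)) (\f.(\g.(\h.(f (g h)))))) q)
Step 4: ((((\g.(\h.((\d.(\e.((d e) e))) (g h)))) (\a.a)) (\f.(\g.(\h.(f (g h)))))) q)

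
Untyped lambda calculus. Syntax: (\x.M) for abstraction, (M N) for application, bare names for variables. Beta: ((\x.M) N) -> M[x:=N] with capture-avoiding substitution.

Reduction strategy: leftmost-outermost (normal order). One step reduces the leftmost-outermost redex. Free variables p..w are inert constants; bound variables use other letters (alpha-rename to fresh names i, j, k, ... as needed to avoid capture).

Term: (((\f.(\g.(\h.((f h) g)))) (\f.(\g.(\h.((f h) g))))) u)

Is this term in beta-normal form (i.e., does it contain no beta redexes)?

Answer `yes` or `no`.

Answer: no

Derivation:
Term: (((\f.(\g.(\h.((f h) g)))) (\f.(\g.(\h.((f h) g))))) u)
Found 1 beta redex(es).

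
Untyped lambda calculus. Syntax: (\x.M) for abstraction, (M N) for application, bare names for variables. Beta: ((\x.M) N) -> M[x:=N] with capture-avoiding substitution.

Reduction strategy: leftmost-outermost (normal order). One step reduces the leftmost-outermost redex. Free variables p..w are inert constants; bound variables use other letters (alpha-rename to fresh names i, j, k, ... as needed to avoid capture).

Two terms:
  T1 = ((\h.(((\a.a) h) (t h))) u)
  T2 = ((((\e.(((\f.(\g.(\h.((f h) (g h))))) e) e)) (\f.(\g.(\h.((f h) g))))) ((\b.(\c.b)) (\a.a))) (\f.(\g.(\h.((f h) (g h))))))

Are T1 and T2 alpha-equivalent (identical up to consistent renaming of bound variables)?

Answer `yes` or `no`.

Answer: no

Derivation:
Term 1: ((\h.(((\a.a) h) (t h))) u)
Term 2: ((((\e.(((\f.(\g.(\h.((f h) (g h))))) e) e)) (\f.(\g.(\h.((f h) g))))) ((\b.(\c.b)) (\a.a))) (\f.(\g.(\h.((f h) (g h))))))
Alpha-equivalence: compare structure up to binder renaming.
Result: False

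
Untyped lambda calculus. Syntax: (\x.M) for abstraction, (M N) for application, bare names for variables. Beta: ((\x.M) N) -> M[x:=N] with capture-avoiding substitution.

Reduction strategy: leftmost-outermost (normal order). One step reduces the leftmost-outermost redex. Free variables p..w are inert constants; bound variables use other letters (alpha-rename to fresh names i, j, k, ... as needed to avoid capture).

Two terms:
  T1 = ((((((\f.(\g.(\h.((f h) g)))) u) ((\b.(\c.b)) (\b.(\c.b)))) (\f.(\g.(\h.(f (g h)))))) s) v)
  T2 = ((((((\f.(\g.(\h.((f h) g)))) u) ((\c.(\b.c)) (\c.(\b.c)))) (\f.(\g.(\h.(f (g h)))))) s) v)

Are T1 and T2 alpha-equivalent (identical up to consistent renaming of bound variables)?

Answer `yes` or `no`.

Term 1: ((((((\f.(\g.(\h.((f h) g)))) u) ((\b.(\c.b)) (\b.(\c.b)))) (\f.(\g.(\h.(f (g h)))))) s) v)
Term 2: ((((((\f.(\g.(\h.((f h) g)))) u) ((\c.(\b.c)) (\c.(\b.c)))) (\f.(\g.(\h.(f (g h)))))) s) v)
Alpha-equivalence: compare structure up to binder renaming.
Result: True

Answer: yes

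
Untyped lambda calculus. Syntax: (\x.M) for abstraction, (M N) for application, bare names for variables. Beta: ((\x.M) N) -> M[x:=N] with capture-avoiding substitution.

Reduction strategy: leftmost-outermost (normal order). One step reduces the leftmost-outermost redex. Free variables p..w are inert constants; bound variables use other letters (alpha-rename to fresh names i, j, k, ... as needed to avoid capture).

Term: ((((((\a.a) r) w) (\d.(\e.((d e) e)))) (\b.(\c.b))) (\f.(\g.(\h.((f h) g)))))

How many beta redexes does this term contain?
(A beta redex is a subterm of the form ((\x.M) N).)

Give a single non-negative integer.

Term: ((((((\a.a) r) w) (\d.(\e.((d e) e)))) (\b.(\c.b))) (\f.(\g.(\h.((f h) g)))))
  Redex: ((\a.a) r)
Total redexes: 1

Answer: 1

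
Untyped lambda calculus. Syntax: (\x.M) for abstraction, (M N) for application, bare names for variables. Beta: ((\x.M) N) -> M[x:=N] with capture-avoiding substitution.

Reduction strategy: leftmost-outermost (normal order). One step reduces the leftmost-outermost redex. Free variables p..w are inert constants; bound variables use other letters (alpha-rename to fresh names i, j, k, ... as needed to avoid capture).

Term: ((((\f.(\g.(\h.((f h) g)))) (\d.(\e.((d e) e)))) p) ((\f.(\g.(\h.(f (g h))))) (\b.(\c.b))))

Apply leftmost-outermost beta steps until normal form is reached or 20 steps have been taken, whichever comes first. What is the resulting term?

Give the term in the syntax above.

Answer: (\c.(p p))

Derivation:
Step 0: ((((\f.(\g.(\h.((f h) g)))) (\d.(\e.((d e) e)))) p) ((\f.(\g.(\h.(f (g h))))) (\b.(\c.b))))
Step 1: (((\g.(\h.(((\d.(\e.((d e) e))) h) g))) p) ((\f.(\g.(\h.(f (g h))))) (\b.(\c.b))))
Step 2: ((\h.(((\d.(\e.((d e) e))) h) p)) ((\f.(\g.(\h.(f (g h))))) (\b.(\c.b))))
Step 3: (((\d.(\e.((d e) e))) ((\f.(\g.(\h.(f (g h))))) (\b.(\c.b)))) p)
Step 4: ((\e.((((\f.(\g.(\h.(f (g h))))) (\b.(\c.b))) e) e)) p)
Step 5: ((((\f.(\g.(\h.(f (g h))))) (\b.(\c.b))) p) p)
Step 6: (((\g.(\h.((\b.(\c.b)) (g h)))) p) p)
Step 7: ((\h.((\b.(\c.b)) (p h))) p)
Step 8: ((\b.(\c.b)) (p p))
Step 9: (\c.(p p))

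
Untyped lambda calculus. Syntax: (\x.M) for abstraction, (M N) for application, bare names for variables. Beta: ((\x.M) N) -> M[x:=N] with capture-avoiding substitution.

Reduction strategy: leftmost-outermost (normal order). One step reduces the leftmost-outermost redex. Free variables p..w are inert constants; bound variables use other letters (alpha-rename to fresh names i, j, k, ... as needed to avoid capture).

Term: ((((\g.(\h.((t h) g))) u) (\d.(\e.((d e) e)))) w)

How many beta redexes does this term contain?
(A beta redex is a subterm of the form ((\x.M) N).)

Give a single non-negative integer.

Answer: 1

Derivation:
Term: ((((\g.(\h.((t h) g))) u) (\d.(\e.((d e) e)))) w)
  Redex: ((\g.(\h.((t h) g))) u)
Total redexes: 1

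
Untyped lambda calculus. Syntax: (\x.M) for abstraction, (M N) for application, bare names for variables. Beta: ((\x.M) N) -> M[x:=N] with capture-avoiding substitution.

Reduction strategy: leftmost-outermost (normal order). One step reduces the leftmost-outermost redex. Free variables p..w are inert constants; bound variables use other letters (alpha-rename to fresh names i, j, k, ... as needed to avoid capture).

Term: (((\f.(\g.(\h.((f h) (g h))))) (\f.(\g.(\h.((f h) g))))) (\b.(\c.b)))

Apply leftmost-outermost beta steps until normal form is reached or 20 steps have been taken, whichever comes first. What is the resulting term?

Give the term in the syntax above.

Step 0: (((\f.(\g.(\h.((f h) (g h))))) (\f.(\g.(\h.((f h) g))))) (\b.(\c.b)))
Step 1: ((\g.(\h.(((\f.(\g.(\h.((f h) g)))) h) (g h)))) (\b.(\c.b)))
Step 2: (\h.(((\f.(\g.(\h.((f h) g)))) h) ((\b.(\c.b)) h)))
Step 3: (\h.((\g.(\i.((h i) g))) ((\b.(\c.b)) h)))
Step 4: (\h.(\i.((h i) ((\b.(\c.b)) h))))
Step 5: (\h.(\i.((h i) (\c.h))))

Answer: (\h.(\i.((h i) (\c.h))))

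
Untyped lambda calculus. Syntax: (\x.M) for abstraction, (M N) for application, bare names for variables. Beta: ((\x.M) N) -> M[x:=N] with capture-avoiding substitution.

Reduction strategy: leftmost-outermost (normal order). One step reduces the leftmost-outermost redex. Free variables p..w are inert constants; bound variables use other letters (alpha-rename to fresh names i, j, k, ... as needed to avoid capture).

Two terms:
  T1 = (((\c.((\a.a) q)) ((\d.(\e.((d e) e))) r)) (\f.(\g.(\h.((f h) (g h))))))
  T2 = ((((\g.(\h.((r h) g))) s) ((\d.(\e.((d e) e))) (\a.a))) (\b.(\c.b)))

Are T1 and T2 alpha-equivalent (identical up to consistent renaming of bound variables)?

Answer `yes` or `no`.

Term 1: (((\c.((\a.a) q)) ((\d.(\e.((d e) e))) r)) (\f.(\g.(\h.((f h) (g h))))))
Term 2: ((((\g.(\h.((r h) g))) s) ((\d.(\e.((d e) e))) (\a.a))) (\b.(\c.b)))
Alpha-equivalence: compare structure up to binder renaming.
Result: False

Answer: no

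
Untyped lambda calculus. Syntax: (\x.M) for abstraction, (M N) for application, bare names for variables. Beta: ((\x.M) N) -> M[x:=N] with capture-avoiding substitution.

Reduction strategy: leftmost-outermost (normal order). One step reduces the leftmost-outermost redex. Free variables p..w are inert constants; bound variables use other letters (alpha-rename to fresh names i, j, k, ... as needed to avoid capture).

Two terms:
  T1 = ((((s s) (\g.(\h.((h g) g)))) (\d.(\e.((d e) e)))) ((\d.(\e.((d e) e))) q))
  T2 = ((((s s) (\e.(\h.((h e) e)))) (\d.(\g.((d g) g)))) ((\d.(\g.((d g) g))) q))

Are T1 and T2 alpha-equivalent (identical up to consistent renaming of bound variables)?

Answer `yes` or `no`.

Answer: yes

Derivation:
Term 1: ((((s s) (\g.(\h.((h g) g)))) (\d.(\e.((d e) e)))) ((\d.(\e.((d e) e))) q))
Term 2: ((((s s) (\e.(\h.((h e) e)))) (\d.(\g.((d g) g)))) ((\d.(\g.((d g) g))) q))
Alpha-equivalence: compare structure up to binder renaming.
Result: True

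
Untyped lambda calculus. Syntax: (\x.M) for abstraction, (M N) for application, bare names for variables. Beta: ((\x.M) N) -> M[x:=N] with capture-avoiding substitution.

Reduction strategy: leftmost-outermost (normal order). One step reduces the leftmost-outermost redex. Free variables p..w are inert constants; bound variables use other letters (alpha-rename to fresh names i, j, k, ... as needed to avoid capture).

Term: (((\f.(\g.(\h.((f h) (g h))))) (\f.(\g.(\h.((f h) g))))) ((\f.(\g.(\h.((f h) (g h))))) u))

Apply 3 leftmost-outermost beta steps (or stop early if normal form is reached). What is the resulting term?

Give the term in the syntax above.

Step 0: (((\f.(\g.(\h.((f h) (g h))))) (\f.(\g.(\h.((f h) g))))) ((\f.(\g.(\h.((f h) (g h))))) u))
Step 1: ((\g.(\h.(((\f.(\g.(\h.((f h) g)))) h) (g h)))) ((\f.(\g.(\h.((f h) (g h))))) u))
Step 2: (\h.(((\f.(\g.(\h.((f h) g)))) h) (((\f.(\g.(\h.((f h) (g h))))) u) h)))
Step 3: (\h.((\g.(\i.((h i) g))) (((\f.(\g.(\h.((f h) (g h))))) u) h)))

Answer: (\h.((\g.(\i.((h i) g))) (((\f.(\g.(\h.((f h) (g h))))) u) h)))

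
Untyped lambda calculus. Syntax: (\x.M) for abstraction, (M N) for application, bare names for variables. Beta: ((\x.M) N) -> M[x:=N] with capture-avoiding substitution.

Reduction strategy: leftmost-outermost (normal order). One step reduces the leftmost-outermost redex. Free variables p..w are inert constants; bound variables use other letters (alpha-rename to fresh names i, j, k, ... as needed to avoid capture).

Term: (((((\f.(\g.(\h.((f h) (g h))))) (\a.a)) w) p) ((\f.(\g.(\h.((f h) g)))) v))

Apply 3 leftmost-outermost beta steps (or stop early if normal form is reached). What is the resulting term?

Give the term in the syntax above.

Answer: ((((\a.a) p) (w p)) ((\f.(\g.(\h.((f h) g)))) v))

Derivation:
Step 0: (((((\f.(\g.(\h.((f h) (g h))))) (\a.a)) w) p) ((\f.(\g.(\h.((f h) g)))) v))
Step 1: ((((\g.(\h.(((\a.a) h) (g h)))) w) p) ((\f.(\g.(\h.((f h) g)))) v))
Step 2: (((\h.(((\a.a) h) (w h))) p) ((\f.(\g.(\h.((f h) g)))) v))
Step 3: ((((\a.a) p) (w p)) ((\f.(\g.(\h.((f h) g)))) v))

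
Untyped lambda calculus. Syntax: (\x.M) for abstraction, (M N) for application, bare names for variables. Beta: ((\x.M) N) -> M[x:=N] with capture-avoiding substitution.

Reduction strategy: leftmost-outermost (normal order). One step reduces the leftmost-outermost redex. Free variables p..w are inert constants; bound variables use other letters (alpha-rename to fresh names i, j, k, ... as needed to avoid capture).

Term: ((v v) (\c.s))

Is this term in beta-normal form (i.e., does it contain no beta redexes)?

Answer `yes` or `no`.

Answer: yes

Derivation:
Term: ((v v) (\c.s))
No beta redexes found.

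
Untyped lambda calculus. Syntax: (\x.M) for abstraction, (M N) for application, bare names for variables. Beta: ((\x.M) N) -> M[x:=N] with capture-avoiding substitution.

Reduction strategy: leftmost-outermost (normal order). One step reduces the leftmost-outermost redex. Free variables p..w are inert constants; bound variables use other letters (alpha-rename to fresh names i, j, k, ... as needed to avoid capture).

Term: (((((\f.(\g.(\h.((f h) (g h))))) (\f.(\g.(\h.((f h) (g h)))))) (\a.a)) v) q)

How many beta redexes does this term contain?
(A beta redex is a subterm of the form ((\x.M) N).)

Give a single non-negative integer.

Answer: 1

Derivation:
Term: (((((\f.(\g.(\h.((f h) (g h))))) (\f.(\g.(\h.((f h) (g h)))))) (\a.a)) v) q)
  Redex: ((\f.(\g.(\h.((f h) (g h))))) (\f.(\g.(\h.((f h) (g h))))))
Total redexes: 1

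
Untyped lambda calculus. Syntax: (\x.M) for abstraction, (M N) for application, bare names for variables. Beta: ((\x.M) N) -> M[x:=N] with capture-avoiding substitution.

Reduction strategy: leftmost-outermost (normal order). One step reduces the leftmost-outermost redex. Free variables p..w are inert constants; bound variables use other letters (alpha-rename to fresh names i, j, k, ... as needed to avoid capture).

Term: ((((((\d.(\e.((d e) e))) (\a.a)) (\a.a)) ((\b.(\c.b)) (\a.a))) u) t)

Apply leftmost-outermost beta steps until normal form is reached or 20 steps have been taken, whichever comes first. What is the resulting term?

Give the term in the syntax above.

Answer: t

Derivation:
Step 0: ((((((\d.(\e.((d e) e))) (\a.a)) (\a.a)) ((\b.(\c.b)) (\a.a))) u) t)
Step 1: (((((\e.(((\a.a) e) e)) (\a.a)) ((\b.(\c.b)) (\a.a))) u) t)
Step 2: ((((((\a.a) (\a.a)) (\a.a)) ((\b.(\c.b)) (\a.a))) u) t)
Step 3: (((((\a.a) (\a.a)) ((\b.(\c.b)) (\a.a))) u) t)
Step 4: ((((\a.a) ((\b.(\c.b)) (\a.a))) u) t)
Step 5: ((((\b.(\c.b)) (\a.a)) u) t)
Step 6: (((\c.(\a.a)) u) t)
Step 7: ((\a.a) t)
Step 8: t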